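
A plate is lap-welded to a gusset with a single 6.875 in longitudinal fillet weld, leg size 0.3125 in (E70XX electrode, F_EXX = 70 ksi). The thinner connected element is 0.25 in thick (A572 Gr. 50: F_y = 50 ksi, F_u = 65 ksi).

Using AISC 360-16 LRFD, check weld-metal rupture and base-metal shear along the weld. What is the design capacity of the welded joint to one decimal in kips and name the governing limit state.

47.8 kips (weld metal governs)

Weld metal: throat = 0.707×0.3125 = 0.22094 in, L = 6.875 in. φR_n = 0.75 × 0.6 × 70 × 0.22094 × 6.875 = 47.8 kips.
Base metal shear (0.25 in plate): yield φR_n = 1.0×0.6×50×0.25×6.875 = 51.6 kips; rupture φR_n = 0.75×0.6×65×0.25×6.875 = 50.3 kips; take 50.3 kips (rupture).
Governing: min(47.8, 50.3) = 47.8 kips → weld metal.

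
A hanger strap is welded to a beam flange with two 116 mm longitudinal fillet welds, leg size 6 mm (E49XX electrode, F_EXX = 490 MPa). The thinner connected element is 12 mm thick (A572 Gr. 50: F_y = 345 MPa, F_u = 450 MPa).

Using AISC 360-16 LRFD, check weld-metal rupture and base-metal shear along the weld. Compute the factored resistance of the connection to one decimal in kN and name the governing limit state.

217.0 kN (weld metal governs)

Weld metal: throat = 0.707×6 = 4.242 mm, L = 2×116 = 232 mm. φR_n = 0.75 × 0.6 × 490 × 4.242 × 232 = 217.0 kN.
Base metal shear (12 mm plate): yield φR_n = 1.0×0.6×345×12×232 = 576.3 kN; rupture φR_n = 0.75×0.6×450×12×232 = 563.8 kN; take 563.8 kN (rupture).
Governing: min(217.0, 563.8) = 217.0 kN → weld metal.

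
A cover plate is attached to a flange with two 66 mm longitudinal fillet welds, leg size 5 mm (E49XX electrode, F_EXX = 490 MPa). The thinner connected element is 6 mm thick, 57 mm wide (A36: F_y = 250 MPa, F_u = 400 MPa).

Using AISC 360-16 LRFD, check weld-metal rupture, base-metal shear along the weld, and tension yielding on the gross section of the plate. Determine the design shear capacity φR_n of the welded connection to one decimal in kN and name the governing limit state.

Weld metal: throat = 0.707×5 = 3.535 mm, L = 2×66 = 132 mm. φR_n = 0.75 × 0.6 × 490 × 3.535 × 132 = 102.9 kN.
Base metal shear (6 mm plate): yield φR_n = 1.0×0.6×250×6×132 = 118.8 kN; rupture φR_n = 0.75×0.6×400×6×132 = 142.6 kN; take 118.8 kN (yield).
Tension yield (gross): A_g = 57×6 = 342 mm². φR_n = 0.90 × 250 × 342 = 77.0 kN.
Governing: min(102.9, 118.8, 77.0) = 77.0 kN → gross-section yield.

77.0 kN (gross-section yield governs)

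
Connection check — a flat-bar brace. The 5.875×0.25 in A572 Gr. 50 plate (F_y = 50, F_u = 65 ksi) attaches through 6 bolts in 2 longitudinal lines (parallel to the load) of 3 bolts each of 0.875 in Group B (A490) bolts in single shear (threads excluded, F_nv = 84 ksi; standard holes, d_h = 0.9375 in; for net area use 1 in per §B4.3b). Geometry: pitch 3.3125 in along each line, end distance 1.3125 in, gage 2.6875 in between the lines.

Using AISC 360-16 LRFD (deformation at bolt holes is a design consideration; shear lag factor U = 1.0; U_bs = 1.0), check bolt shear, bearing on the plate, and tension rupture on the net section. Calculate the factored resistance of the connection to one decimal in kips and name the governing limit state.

Bolt shear: A_b = π(0.875)²/4 = 0.60132 in². φR_n = 0.75 × 84 × 0.60132 × 6 × 1 = 227.3 kips.
Bearing (0.25 in plate, F_u = 65 ksi): end bolts L_c = 1.3125 − 0.9375/2 = 0.84375, R_n = min(1.2×0.84375×0.25×65, 2.4×0.875×0.25×65) = 16.453 kips/bolt; interior L_c = 3.3125 − 0.9375 = 2.375, R_n = 34.125 kips/bolt. φR_n = 0.75 × (2×16.453 + 4×34.125) = 127.1 kips.
Tension rupture (net): A_n = (5.875 − 2×1)×0.25 = 0.96875 in² (U = 1.0, A_e = A_n). φR_n = 0.75 × 65 × 0.96875 = 47.2 kips.
Governing: min(227.3, 127.1, 47.2) = 47.2 kips → net-section rupture.

47.2 kips (net-section rupture governs)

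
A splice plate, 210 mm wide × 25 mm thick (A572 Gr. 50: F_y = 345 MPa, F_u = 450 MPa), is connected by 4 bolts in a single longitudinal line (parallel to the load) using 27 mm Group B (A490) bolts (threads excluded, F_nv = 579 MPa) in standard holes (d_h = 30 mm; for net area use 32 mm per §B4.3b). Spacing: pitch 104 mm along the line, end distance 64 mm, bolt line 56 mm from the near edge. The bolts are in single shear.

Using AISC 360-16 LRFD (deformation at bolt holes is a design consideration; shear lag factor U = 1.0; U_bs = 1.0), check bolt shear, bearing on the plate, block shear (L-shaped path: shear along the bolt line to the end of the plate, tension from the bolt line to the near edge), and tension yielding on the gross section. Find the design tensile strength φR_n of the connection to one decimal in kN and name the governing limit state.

994.5 kN (bolt shear governs)

Bolt shear: A_b = π(27)²/4 = 572.56 mm². φR_n = 0.75 × 579 × 572.56 × 4 × 1 = 994.5 kN.
Bearing (25 mm plate, F_u = 450 MPa): end bolts L_c = 64 − 30/2 = 49, R_n = min(1.2×49×25×450, 2.4×27×25×450) = 661.5 kN/bolt; interior L_c = 104 − 30 = 74, R_n = 729 kN/bolt. φR_n = 0.75 × (1×661.5 + 3×729) = 2136.4 kN.
Block shear: shear path 1×[64+3×104] = 1×376 mm, A_gv = 9400, A_nv = 1×(376 − 3.5×32)×25 = 6600 mm²; tension to near edge: (56 − 0.5×32)×25 = 1000 mm². R_n = min(0.6×450×6600, 0.6×345×9400) + 1.0×450×1000 = min(1782, 1945.8) + 450 = 2232 kN. φR_n = 0.75 × 2232 = 1674.0 kN.
Tension yield (gross): A_g = 210×25 = 5250 mm². φR_n = 0.90 × 345 × 5250 = 1630.1 kN.
Governing: min(994.5, 2136.4, 1674.0, 1630.1) = 994.5 kN → bolt shear.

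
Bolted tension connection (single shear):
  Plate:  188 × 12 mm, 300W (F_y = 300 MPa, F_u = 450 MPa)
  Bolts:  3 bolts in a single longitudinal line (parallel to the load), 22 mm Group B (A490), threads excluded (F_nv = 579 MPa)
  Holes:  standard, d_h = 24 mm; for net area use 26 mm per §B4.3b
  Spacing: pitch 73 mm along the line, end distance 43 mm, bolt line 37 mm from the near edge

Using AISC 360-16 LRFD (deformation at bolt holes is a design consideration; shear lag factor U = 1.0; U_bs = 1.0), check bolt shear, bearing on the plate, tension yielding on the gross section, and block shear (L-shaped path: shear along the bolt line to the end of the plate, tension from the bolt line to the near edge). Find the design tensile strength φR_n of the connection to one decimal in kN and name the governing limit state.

398.5 kN (block shear governs)

Bolt shear: A_b = π(22)²/4 = 380.13 mm². φR_n = 0.75 × 579 × 380.13 × 3 × 1 = 495.2 kN.
Bearing (12 mm plate, F_u = 450 MPa): end bolts L_c = 43 − 24/2 = 31, R_n = min(1.2×31×12×450, 2.4×22×12×450) = 200.88 kN/bolt; interior L_c = 73 − 24 = 49, R_n = 285.12 kN/bolt. φR_n = 0.75 × (1×200.88 + 2×285.12) = 578.3 kN.
Tension yield (gross): A_g = 188×12 = 2256 mm². φR_n = 0.90 × 300 × 2256 = 609.1 kN.
Block shear: shear path 1×[43+2×73] = 1×189 mm, A_gv = 2268, A_nv = 1×(189 − 2.5×26)×12 = 1488 mm²; tension to near edge: (37 − 0.5×26)×12 = 288 mm². R_n = min(0.6×450×1488, 0.6×300×2268) + 1.0×450×288 = min(401.76, 408.24) + 129.6 = 531.36 kN. φR_n = 0.75 × 531.36 = 398.5 kN.
Governing: min(495.2, 578.3, 609.1, 398.5) = 398.5 kN → block shear.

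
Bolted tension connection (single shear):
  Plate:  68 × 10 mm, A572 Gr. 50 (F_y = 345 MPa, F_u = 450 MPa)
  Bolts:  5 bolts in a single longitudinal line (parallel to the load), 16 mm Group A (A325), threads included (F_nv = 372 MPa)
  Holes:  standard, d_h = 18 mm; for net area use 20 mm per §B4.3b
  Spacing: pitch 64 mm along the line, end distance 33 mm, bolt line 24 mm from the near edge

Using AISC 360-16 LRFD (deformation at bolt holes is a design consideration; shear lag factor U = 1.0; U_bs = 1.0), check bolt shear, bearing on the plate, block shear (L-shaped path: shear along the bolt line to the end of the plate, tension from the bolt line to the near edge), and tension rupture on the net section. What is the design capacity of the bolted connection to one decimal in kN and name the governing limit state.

162.0 kN (net-section rupture governs)

Bolt shear: A_b = π(16)²/4 = 201.06 mm². φR_n = 0.75 × 372 × 201.06 × 5 × 1 = 280.5 kN.
Bearing (10 mm plate, F_u = 450 MPa): end bolts L_c = 33 − 18/2 = 24, R_n = min(1.2×24×10×450, 2.4×16×10×450) = 129.6 kN/bolt; interior L_c = 64 − 18 = 46, R_n = 172.8 kN/bolt. φR_n = 0.75 × (1×129.6 + 4×172.8) = 615.6 kN.
Block shear: shear path 1×[33+4×64] = 1×289 mm, A_gv = 2890, A_nv = 1×(289 − 4.5×20)×10 = 1990 mm²; tension to near edge: (24 − 0.5×20)×10 = 140 mm². R_n = min(0.6×450×1990, 0.6×345×2890) + 1.0×450×140 = min(537.3, 598.23) + 63 = 600.3 kN. φR_n = 0.75 × 600.3 = 450.2 kN.
Tension rupture (net): A_n = (68 − 1×20)×10 = 480 mm² (U = 1.0, A_e = A_n). φR_n = 0.75 × 450 × 480 = 162.0 kN.
Governing: min(280.5, 615.6, 450.2, 162.0) = 162.0 kN → net-section rupture.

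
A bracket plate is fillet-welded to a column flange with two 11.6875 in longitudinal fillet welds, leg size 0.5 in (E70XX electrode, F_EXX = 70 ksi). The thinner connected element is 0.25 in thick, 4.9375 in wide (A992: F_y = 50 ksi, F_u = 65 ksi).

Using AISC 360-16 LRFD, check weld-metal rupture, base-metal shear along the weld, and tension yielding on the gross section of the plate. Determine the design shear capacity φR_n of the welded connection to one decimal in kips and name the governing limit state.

Weld metal: throat = 0.707×0.5 = 0.3535 in, L = 2×11.6875 = 23.375 in. φR_n = 0.75 × 0.6 × 70 × 0.3535 × 23.375 = 260.3 kips.
Base metal shear (0.25 in plate): yield φR_n = 1.0×0.6×50×0.25×23.375 = 175.3 kips; rupture φR_n = 0.75×0.6×65×0.25×23.375 = 170.9 kips; take 170.9 kips (rupture).
Tension yield (gross): A_g = 4.9375×0.25 = 1.2344 in². φR_n = 0.90 × 50 × 1.2344 = 55.5 kips.
Governing: min(260.3, 170.9, 55.5) = 55.5 kips → gross-section yield.

55.5 kips (gross-section yield governs)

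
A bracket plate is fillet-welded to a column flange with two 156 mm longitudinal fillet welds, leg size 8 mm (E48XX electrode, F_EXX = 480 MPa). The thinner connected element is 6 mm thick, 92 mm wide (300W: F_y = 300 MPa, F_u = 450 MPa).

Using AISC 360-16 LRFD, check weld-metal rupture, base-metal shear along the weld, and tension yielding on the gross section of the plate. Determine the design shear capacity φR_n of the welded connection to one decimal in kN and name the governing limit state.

Weld metal: throat = 0.707×8 = 5.656 mm, L = 2×156 = 312 mm. φR_n = 0.75 × 0.6 × 480 × 5.656 × 312 = 381.2 kN.
Base metal shear (6 mm plate): yield φR_n = 1.0×0.6×300×6×312 = 337.0 kN; rupture φR_n = 0.75×0.6×450×6×312 = 379.1 kN; take 337.0 kN (yield).
Tension yield (gross): A_g = 92×6 = 552 mm². φR_n = 0.90 × 300 × 552 = 149.0 kN.
Governing: min(381.2, 337.0, 149.0) = 149.0 kN → gross-section yield.

149.0 kN (gross-section yield governs)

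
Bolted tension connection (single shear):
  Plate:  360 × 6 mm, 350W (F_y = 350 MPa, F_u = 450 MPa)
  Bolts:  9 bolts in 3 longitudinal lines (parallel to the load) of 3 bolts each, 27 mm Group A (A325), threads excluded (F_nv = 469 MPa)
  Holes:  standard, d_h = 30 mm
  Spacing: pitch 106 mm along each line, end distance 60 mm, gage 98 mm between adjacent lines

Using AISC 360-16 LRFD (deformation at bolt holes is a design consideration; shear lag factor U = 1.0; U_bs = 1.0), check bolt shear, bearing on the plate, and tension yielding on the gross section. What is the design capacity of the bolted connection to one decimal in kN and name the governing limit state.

Bolt shear: A_b = π(27)²/4 = 572.56 mm². φR_n = 0.75 × 469 × 572.56 × 9 × 1 = 1812.6 kN.
Bearing (6 mm plate, F_u = 450 MPa): end bolts L_c = 60 − 30/2 = 45, R_n = min(1.2×45×6×450, 2.4×27×6×450) = 145.8 kN/bolt; interior L_c = 106 − 30 = 76, R_n = 174.96 kN/bolt. φR_n = 0.75 × (3×145.8 + 6×174.96) = 1115.4 kN.
Tension yield (gross): A_g = 360×6 = 2160 mm². φR_n = 0.90 × 350 × 2160 = 680.4 kN.
Governing: min(1812.6, 1115.4, 680.4) = 680.4 kN → gross-section yield.

680.4 kN (gross-section yield governs)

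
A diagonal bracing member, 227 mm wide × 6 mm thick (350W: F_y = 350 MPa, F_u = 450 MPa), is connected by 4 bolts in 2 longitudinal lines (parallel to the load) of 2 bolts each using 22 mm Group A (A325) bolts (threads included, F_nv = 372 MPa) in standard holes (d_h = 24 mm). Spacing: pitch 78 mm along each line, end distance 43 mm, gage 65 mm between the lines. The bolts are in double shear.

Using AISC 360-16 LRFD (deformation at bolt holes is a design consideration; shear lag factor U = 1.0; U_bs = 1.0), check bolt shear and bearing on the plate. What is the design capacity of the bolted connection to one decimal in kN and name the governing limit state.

Bolt shear: A_b = π(22)²/4 = 380.13 mm². φR_n = 0.75 × 372 × 380.13 × 4 × 2 = 848.5 kN.
Bearing (6 mm plate, F_u = 450 MPa): end bolts L_c = 43 − 24/2 = 31, R_n = min(1.2×31×6×450, 2.4×22×6×450) = 100.44 kN/bolt; interior L_c = 78 − 24 = 54, R_n = 142.56 kN/bolt. φR_n = 0.75 × (2×100.44 + 2×142.56) = 364.5 kN.
Governing: min(848.5, 364.5) = 364.5 kN → bearing.

364.5 kN (bearing governs)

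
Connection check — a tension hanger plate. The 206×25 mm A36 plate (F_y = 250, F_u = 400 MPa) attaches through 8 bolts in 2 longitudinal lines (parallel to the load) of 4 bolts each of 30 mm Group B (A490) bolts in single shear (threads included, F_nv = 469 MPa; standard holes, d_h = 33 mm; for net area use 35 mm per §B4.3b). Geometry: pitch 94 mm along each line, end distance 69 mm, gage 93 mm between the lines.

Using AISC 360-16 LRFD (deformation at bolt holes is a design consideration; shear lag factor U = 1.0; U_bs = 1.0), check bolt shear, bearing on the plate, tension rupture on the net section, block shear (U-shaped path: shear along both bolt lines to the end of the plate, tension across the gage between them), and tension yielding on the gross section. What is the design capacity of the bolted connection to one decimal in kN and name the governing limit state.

1020.0 kN (net-section rupture governs)

Bolt shear: A_b = π(30)²/4 = 706.86 mm². φR_n = 0.75 × 469 × 706.86 × 8 × 1 = 1989.1 kN.
Bearing (25 mm plate, F_u = 400 MPa): end bolts L_c = 69 − 33/2 = 52.5, R_n = min(1.2×52.5×25×400, 2.4×30×25×400) = 630 kN/bolt; interior L_c = 94 − 33 = 61, R_n = 720 kN/bolt. φR_n = 0.75 × (2×630 + 6×720) = 4185.0 kN.
Tension rupture (net): A_n = (206 − 2×35)×25 = 3400 mm² (U = 1.0, A_e = A_n). φR_n = 0.75 × 400 × 3400 = 1020.0 kN.
Block shear: shear path 2×[69+3×94] = 2×351 mm, A_gv = 17550, A_nv = 2×(351 − 3.5×35)×25 = 11425 mm²; tension across gage: (93 − 1×35)×25 = 1450 mm². R_n = min(0.6×400×11425, 0.6×250×17550) + 1.0×400×1450 = min(2742, 2632.5) + 580 = 3212.5 kN. φR_n = 0.75 × 3212.5 = 2409.4 kN.
Tension yield (gross): A_g = 206×25 = 5150 mm². φR_n = 0.90 × 250 × 5150 = 1158.8 kN.
Governing: min(1989.1, 4185.0, 1020.0, 2409.4, 1158.8) = 1020.0 kN → net-section rupture.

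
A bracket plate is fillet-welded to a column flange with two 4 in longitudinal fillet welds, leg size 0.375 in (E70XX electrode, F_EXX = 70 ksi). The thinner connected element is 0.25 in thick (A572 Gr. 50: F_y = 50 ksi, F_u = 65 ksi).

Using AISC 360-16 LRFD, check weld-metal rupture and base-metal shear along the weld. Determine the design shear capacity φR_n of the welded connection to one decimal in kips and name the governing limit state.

Weld metal: throat = 0.707×0.375 = 0.26513 in, L = 2×4 = 8 in. φR_n = 0.75 × 0.6 × 70 × 0.26513 × 8 = 66.8 kips.
Base metal shear (0.25 in plate): yield φR_n = 1.0×0.6×50×0.25×8 = 60.0 kips; rupture φR_n = 0.75×0.6×65×0.25×8 = 58.5 kips; take 58.5 kips (rupture).
Governing: min(66.8, 58.5) = 58.5 kips → base-metal shear.

58.5 kips (base-metal shear governs)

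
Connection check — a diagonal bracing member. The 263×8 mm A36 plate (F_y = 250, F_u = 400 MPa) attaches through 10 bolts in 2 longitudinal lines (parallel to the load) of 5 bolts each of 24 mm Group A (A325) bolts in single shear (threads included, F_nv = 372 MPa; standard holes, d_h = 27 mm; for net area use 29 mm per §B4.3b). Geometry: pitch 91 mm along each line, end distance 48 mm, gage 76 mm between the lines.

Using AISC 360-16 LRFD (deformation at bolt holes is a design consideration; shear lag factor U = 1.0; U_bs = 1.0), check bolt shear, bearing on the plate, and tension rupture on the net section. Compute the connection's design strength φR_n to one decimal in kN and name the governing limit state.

492.0 kN (net-section rupture governs)

Bolt shear: A_b = π(24)²/4 = 452.39 mm². φR_n = 0.75 × 372 × 452.39 × 10 × 1 = 1262.2 kN.
Bearing (8 mm plate, F_u = 400 MPa): end bolts L_c = 48 − 27/2 = 34.5, R_n = min(1.2×34.5×8×400, 2.4×24×8×400) = 132.48 kN/bolt; interior L_c = 91 − 27 = 64, R_n = 184.32 kN/bolt. φR_n = 0.75 × (2×132.48 + 8×184.32) = 1304.6 kN.
Tension rupture (net): A_n = (263 − 2×29)×8 = 1640 mm² (U = 1.0, A_e = A_n). φR_n = 0.75 × 400 × 1640 = 492.0 kN.
Governing: min(1262.2, 1304.6, 492.0) = 492.0 kN → net-section rupture.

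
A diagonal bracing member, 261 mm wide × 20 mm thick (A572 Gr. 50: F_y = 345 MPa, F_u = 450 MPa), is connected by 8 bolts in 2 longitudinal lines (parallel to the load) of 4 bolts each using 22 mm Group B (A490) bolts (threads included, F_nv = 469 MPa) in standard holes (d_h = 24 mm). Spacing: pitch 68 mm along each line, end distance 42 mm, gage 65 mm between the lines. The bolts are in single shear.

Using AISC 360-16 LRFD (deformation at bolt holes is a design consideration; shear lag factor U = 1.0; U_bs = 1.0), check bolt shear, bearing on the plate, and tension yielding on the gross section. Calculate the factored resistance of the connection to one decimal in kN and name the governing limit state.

Bolt shear: A_b = π(22)²/4 = 380.13 mm². φR_n = 0.75 × 469 × 380.13 × 8 × 1 = 1069.7 kN.
Bearing (20 mm plate, F_u = 450 MPa): end bolts L_c = 42 − 24/2 = 30, R_n = min(1.2×30×20×450, 2.4×22×20×450) = 324 kN/bolt; interior L_c = 68 − 24 = 44, R_n = 475.2 kN/bolt. φR_n = 0.75 × (2×324 + 6×475.2) = 2624.4 kN.
Tension yield (gross): A_g = 261×20 = 5220 mm². φR_n = 0.90 × 345 × 5220 = 1620.8 kN.
Governing: min(1069.7, 2624.4, 1620.8) = 1069.7 kN → bolt shear.

1069.7 kN (bolt shear governs)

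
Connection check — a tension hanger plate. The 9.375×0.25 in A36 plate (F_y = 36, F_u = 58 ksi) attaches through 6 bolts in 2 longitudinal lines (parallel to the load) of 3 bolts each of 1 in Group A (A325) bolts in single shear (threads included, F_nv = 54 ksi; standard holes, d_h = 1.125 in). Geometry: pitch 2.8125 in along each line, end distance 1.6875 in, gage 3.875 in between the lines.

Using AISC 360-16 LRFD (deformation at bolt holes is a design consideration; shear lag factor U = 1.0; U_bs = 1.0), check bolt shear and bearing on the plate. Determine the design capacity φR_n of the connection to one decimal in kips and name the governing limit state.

117.5 kips (bearing governs)

Bolt shear: A_b = π(1)²/4 = 0.7854 in². φR_n = 0.75 × 54 × 0.7854 × 6 × 1 = 190.9 kips.
Bearing (0.25 in plate, F_u = 58 ksi): end bolts L_c = 1.6875 − 1.125/2 = 1.125, R_n = min(1.2×1.125×0.25×58, 2.4×1×0.25×58) = 19.575 kips/bolt; interior L_c = 2.8125 − 1.125 = 1.6875, R_n = 29.363 kips/bolt. φR_n = 0.75 × (2×19.575 + 4×29.363) = 117.5 kips.
Governing: min(190.9, 117.5) = 117.5 kips → bearing.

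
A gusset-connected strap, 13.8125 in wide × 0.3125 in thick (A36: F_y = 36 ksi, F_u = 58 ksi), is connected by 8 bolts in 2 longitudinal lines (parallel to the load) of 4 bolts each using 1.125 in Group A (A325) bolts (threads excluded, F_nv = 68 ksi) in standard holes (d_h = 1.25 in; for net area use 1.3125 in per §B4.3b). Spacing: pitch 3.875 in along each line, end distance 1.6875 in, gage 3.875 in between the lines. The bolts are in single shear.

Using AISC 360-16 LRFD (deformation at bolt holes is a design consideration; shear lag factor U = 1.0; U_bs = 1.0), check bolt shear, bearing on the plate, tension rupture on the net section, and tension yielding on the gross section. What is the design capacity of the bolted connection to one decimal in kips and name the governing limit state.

Bolt shear: A_b = π(1.125)²/4 = 0.99402 in². φR_n = 0.75 × 68 × 0.99402 × 8 × 1 = 405.6 kips.
Bearing (0.3125 in plate, F_u = 58 ksi): end bolts L_c = 1.6875 − 1.25/2 = 1.0625, R_n = min(1.2×1.0625×0.3125×58, 2.4×1.125×0.3125×58) = 23.109 kips/bolt; interior L_c = 3.875 − 1.25 = 2.625, R_n = 48.938 kips/bolt. φR_n = 0.75 × (2×23.109 + 6×48.938) = 254.9 kips.
Tension rupture (net): A_n = (13.8125 − 2×1.3125)×0.3125 = 3.4961 in² (U = 1.0, A_e = A_n). φR_n = 0.75 × 58 × 3.4961 = 152.1 kips.
Tension yield (gross): A_g = 13.8125×0.3125 = 4.3164 in². φR_n = 0.90 × 36 × 4.3164 = 139.9 kips.
Governing: min(405.6, 254.9, 152.1, 139.9) = 139.9 kips → gross-section yield.

139.9 kips (gross-section yield governs)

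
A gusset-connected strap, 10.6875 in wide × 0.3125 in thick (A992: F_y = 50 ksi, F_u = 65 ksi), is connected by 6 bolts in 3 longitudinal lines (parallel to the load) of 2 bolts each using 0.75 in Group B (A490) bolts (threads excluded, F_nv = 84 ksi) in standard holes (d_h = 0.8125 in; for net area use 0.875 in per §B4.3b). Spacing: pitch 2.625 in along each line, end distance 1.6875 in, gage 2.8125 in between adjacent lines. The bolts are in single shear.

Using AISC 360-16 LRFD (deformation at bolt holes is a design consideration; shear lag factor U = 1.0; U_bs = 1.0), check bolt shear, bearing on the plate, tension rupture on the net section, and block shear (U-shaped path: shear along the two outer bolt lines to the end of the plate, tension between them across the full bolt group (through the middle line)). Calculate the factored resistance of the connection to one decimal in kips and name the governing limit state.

Bolt shear: A_b = π(0.75)²/4 = 0.44179 in². φR_n = 0.75 × 84 × 0.44179 × 6 × 1 = 167.0 kips.
Bearing (0.3125 in plate, F_u = 65 ksi): end bolts L_c = 1.6875 − 0.8125/2 = 1.28125, R_n = min(1.2×1.28125×0.3125×65, 2.4×0.75×0.3125×65) = 31.23 kips/bolt; interior L_c = 2.625 − 0.8125 = 1.8125, R_n = 36.563 kips/bolt. φR_n = 0.75 × (3×31.23 + 3×36.563) = 152.5 kips.
Tension rupture (net): A_n = (10.6875 − 3×0.875)×0.3125 = 2.5195 in² (U = 1.0, A_e = A_n). φR_n = 0.75 × 65 × 2.5195 = 122.8 kips.
Block shear: shear path 2×[1.6875+1×2.625] = 2×4.3125 in, A_gv = 2.6953, A_nv = 2×(4.3125 − 1.5×0.875)×0.3125 = 1.875 in²; tension across gage: (5.625 − 2×0.875)×0.3125 = 1.2109 in². R_n = min(0.6×65×1.875, 0.6×50×2.6953) + 1.0×65×1.2109 = min(73.125, 80.859) + 78.709 = 151.83 kips. φR_n = 0.75 × 151.83 = 113.9 kips.
Governing: min(167.0, 152.5, 122.8, 113.9) = 113.9 kips → block shear.

113.9 kips (block shear governs)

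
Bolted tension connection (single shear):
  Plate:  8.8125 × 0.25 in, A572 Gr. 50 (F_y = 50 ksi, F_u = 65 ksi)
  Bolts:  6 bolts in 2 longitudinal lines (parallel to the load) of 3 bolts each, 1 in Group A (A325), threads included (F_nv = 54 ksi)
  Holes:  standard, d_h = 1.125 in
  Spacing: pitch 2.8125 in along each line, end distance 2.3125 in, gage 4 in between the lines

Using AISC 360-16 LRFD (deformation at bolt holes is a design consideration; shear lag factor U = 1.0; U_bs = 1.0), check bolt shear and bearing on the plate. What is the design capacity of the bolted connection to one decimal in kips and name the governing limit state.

Bolt shear: A_b = π(1)²/4 = 0.7854 in². φR_n = 0.75 × 54 × 0.7854 × 6 × 1 = 190.9 kips.
Bearing (0.25 in plate, F_u = 65 ksi): end bolts L_c = 2.3125 − 1.125/2 = 1.75, R_n = min(1.2×1.75×0.25×65, 2.4×1×0.25×65) = 34.125 kips/bolt; interior L_c = 2.8125 − 1.125 = 1.6875, R_n = 32.906 kips/bolt. φR_n = 0.75 × (2×34.125 + 4×32.906) = 149.9 kips.
Governing: min(190.9, 149.9) = 149.9 kips → bearing.

149.9 kips (bearing governs)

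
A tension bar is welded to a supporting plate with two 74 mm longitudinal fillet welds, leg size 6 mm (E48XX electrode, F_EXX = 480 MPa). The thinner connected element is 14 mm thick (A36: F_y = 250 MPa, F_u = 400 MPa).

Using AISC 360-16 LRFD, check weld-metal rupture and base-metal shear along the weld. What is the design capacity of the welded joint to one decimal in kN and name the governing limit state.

Weld metal: throat = 0.707×6 = 4.242 mm, L = 2×74 = 148 mm. φR_n = 0.75 × 0.6 × 480 × 4.242 × 148 = 135.6 kN.
Base metal shear (14 mm plate): yield φR_n = 1.0×0.6×250×14×148 = 310.8 kN; rupture φR_n = 0.75×0.6×400×14×148 = 373.0 kN; take 310.8 kN (yield).
Governing: min(135.6, 310.8) = 135.6 kN → weld metal.

135.6 kN (weld metal governs)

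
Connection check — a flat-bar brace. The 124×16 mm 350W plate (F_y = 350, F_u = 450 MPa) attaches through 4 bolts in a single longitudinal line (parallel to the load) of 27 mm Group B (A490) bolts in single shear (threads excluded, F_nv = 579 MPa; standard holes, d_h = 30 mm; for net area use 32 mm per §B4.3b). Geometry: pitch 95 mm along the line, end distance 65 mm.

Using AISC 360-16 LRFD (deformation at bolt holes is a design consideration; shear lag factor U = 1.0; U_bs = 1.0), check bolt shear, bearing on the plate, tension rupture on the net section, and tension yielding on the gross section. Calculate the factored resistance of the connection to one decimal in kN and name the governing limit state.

Bolt shear: A_b = π(27)²/4 = 572.56 mm². φR_n = 0.75 × 579 × 572.56 × 4 × 1 = 994.5 kN.
Bearing (16 mm plate, F_u = 450 MPa): end bolts L_c = 65 − 30/2 = 50, R_n = min(1.2×50×16×450, 2.4×27×16×450) = 432 kN/bolt; interior L_c = 95 − 30 = 65, R_n = 466.56 kN/bolt. φR_n = 0.75 × (1×432 + 3×466.56) = 1373.8 kN.
Tension rupture (net): A_n = (124 − 1×32)×16 = 1472 mm² (U = 1.0, A_e = A_n). φR_n = 0.75 × 450 × 1472 = 496.8 kN.
Tension yield (gross): A_g = 124×16 = 1984 mm². φR_n = 0.90 × 350 × 1984 = 625.0 kN.
Governing: min(994.5, 1373.8, 496.8, 625.0) = 496.8 kN → net-section rupture.

496.8 kN (net-section rupture governs)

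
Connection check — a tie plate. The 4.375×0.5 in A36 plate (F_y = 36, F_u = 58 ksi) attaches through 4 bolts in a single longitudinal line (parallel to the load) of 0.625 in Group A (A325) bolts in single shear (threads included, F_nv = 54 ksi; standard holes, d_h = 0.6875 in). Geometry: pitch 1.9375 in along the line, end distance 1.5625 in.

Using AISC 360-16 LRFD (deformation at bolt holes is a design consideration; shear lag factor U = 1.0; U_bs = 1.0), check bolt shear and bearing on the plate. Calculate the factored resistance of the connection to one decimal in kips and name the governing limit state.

49.7 kips (bolt shear governs)

Bolt shear: A_b = π(0.625)²/4 = 0.3068 in². φR_n = 0.75 × 54 × 0.3068 × 4 × 1 = 49.7 kips.
Bearing (0.5 in plate, F_u = 58 ksi): end bolts L_c = 1.5625 − 0.6875/2 = 1.21875, R_n = min(1.2×1.21875×0.5×58, 2.4×0.625×0.5×58) = 42.413 kips/bolt; interior L_c = 1.9375 − 0.6875 = 1.25, R_n = 43.5 kips/bolt. φR_n = 0.75 × (1×42.413 + 3×43.5) = 129.7 kips.
Governing: min(49.7, 129.7) = 49.7 kips → bolt shear.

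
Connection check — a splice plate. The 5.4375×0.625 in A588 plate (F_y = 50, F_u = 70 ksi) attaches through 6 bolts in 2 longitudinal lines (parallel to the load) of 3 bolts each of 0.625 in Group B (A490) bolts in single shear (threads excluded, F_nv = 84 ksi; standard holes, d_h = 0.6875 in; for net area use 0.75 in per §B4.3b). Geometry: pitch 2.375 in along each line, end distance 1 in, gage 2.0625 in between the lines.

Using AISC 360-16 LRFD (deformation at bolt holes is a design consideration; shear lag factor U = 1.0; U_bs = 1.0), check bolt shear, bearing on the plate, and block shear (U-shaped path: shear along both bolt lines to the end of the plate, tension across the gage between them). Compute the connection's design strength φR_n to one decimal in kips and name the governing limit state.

Bolt shear: A_b = π(0.625)²/4 = 0.3068 in². φR_n = 0.75 × 84 × 0.3068 × 6 × 1 = 116.0 kips.
Bearing (0.625 in plate, F_u = 70 ksi): end bolts L_c = 1 − 0.6875/2 = 0.65625, R_n = min(1.2×0.65625×0.625×70, 2.4×0.625×0.625×70) = 34.453 kips/bolt; interior L_c = 2.375 − 0.6875 = 1.6875, R_n = 65.625 kips/bolt. φR_n = 0.75 × (2×34.453 + 4×65.625) = 248.6 kips.
Block shear: shear path 2×[1+2×2.375] = 2×5.75 in, A_gv = 7.1875, A_nv = 2×(5.75 − 2.5×0.75)×0.625 = 4.8438 in²; tension across gage: (2.0625 − 1×0.75)×0.625 = 0.82031 in². R_n = min(0.6×70×4.8438, 0.6×50×7.1875) + 1.0×70×0.82031 = min(203.44, 215.63) + 57.422 = 260.86 kips. φR_n = 0.75 × 260.86 = 195.6 kips.
Governing: min(116.0, 248.6, 195.6) = 116.0 kips → bolt shear.

116.0 kips (bolt shear governs)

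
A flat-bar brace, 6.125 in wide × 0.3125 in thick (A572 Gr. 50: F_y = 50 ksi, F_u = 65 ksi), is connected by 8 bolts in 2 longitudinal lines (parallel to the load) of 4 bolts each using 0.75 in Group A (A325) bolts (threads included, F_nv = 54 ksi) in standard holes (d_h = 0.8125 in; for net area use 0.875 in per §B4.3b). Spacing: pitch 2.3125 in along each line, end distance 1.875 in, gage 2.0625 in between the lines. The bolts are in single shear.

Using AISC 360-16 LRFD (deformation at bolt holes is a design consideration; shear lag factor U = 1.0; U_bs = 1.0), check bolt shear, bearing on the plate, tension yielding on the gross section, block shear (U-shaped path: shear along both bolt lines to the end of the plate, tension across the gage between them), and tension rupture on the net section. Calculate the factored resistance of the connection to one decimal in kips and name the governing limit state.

Bolt shear: A_b = π(0.75)²/4 = 0.44179 in². φR_n = 0.75 × 54 × 0.44179 × 8 × 1 = 143.1 kips.
Bearing (0.3125 in plate, F_u = 65 ksi): end bolts L_c = 1.875 − 0.8125/2 = 1.46875, R_n = min(1.2×1.46875×0.3125×65, 2.4×0.75×0.3125×65) = 35.801 kips/bolt; interior L_c = 2.3125 − 0.8125 = 1.5, R_n = 36.563 kips/bolt. φR_n = 0.75 × (2×35.801 + 6×36.563) = 218.2 kips.
Tension yield (gross): A_g = 6.125×0.3125 = 1.9141 in². φR_n = 0.90 × 50 × 1.9141 = 86.1 kips.
Block shear: shear path 2×[1.875+3×2.3125] = 2×8.8125 in, A_gv = 5.5078, A_nv = 2×(8.8125 − 3.5×0.875)×0.3125 = 3.5938 in²; tension across gage: (2.0625 − 1×0.875)×0.3125 = 0.37109 in². R_n = min(0.6×65×3.5938, 0.6×50×5.5078) + 1.0×65×0.37109 = min(140.16, 165.23) + 24.121 = 164.28 kips. φR_n = 0.75 × 164.28 = 123.2 kips.
Tension rupture (net): A_n = (6.125 − 2×0.875)×0.3125 = 1.3672 in² (U = 1.0, A_e = A_n). φR_n = 0.75 × 65 × 1.3672 = 66.7 kips.
Governing: min(143.1, 218.2, 86.1, 123.2, 66.7) = 66.7 kips → net-section rupture.

66.7 kips (net-section rupture governs)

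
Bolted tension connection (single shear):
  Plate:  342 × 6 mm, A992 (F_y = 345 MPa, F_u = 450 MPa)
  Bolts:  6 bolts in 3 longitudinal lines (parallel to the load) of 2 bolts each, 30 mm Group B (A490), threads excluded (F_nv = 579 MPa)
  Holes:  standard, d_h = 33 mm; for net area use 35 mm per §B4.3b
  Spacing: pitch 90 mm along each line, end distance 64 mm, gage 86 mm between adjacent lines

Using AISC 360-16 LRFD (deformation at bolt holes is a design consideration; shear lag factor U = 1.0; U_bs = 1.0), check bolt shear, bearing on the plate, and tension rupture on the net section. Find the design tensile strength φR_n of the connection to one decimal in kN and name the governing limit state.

Bolt shear: A_b = π(30)²/4 = 706.86 mm². φR_n = 0.75 × 579 × 706.86 × 6 × 1 = 1841.7 kN.
Bearing (6 mm plate, F_u = 450 MPa): end bolts L_c = 64 − 33/2 = 47.5, R_n = min(1.2×47.5×6×450, 2.4×30×6×450) = 153.9 kN/bolt; interior L_c = 90 − 33 = 57, R_n = 184.68 kN/bolt. φR_n = 0.75 × (3×153.9 + 3×184.68) = 761.8 kN.
Tension rupture (net): A_n = (342 − 3×35)×6 = 1422 mm² (U = 1.0, A_e = A_n). φR_n = 0.75 × 450 × 1422 = 479.9 kN.
Governing: min(1841.7, 761.8, 479.9) = 479.9 kN → net-section rupture.

479.9 kN (net-section rupture governs)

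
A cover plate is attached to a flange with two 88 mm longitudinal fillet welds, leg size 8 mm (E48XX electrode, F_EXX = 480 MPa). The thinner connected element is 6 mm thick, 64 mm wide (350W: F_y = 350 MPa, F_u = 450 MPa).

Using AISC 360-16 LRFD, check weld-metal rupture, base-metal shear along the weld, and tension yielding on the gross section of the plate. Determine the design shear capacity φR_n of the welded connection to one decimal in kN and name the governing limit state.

Weld metal: throat = 0.707×8 = 5.656 mm, L = 2×88 = 176 mm. φR_n = 0.75 × 0.6 × 480 × 5.656 × 176 = 215.0 kN.
Base metal shear (6 mm plate): yield φR_n = 1.0×0.6×350×6×176 = 221.8 kN; rupture φR_n = 0.75×0.6×450×6×176 = 213.8 kN; take 213.8 kN (rupture).
Tension yield (gross): A_g = 64×6 = 384 mm². φR_n = 0.90 × 350 × 384 = 121.0 kN.
Governing: min(215.0, 213.8, 121.0) = 121.0 kN → gross-section yield.

121.0 kN (gross-section yield governs)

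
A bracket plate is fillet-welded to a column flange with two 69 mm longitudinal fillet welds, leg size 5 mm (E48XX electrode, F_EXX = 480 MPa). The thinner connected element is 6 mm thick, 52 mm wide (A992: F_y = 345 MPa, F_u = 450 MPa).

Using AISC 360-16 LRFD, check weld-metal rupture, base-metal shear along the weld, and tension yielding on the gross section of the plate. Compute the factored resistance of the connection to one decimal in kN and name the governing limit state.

96.9 kN (gross-section yield governs)

Weld metal: throat = 0.707×5 = 3.535 mm, L = 2×69 = 138 mm. φR_n = 0.75 × 0.6 × 480 × 3.535 × 138 = 105.4 kN.
Base metal shear (6 mm plate): yield φR_n = 1.0×0.6×345×6×138 = 171.4 kN; rupture φR_n = 0.75×0.6×450×6×138 = 167.7 kN; take 167.7 kN (rupture).
Tension yield (gross): A_g = 52×6 = 312 mm². φR_n = 0.90 × 345 × 312 = 96.9 kN.
Governing: min(105.4, 167.7, 96.9) = 96.9 kN → gross-section yield.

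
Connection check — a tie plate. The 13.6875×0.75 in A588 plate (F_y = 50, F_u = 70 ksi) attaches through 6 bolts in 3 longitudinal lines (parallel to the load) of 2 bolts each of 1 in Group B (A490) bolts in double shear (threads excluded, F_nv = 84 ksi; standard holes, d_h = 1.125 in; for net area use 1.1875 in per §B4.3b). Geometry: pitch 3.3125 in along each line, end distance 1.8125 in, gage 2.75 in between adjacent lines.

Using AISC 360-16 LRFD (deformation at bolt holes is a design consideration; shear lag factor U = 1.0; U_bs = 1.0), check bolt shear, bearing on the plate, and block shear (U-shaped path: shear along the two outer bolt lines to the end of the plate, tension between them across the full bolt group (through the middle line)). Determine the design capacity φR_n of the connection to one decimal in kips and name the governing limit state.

281.0 kips (block shear governs)

Bolt shear: A_b = π(1)²/4 = 0.7854 in². φR_n = 0.75 × 84 × 0.7854 × 6 × 2 = 593.8 kips.
Bearing (0.75 in plate, F_u = 70 ksi): end bolts L_c = 1.8125 − 1.125/2 = 1.25, R_n = min(1.2×1.25×0.75×70, 2.4×1×0.75×70) = 78.75 kips/bolt; interior L_c = 3.3125 − 1.125 = 2.1875, R_n = 126 kips/bolt. φR_n = 0.75 × (3×78.75 + 3×126) = 460.7 kips.
Block shear: shear path 2×[1.8125+1×3.3125] = 2×5.125 in, A_gv = 7.6875, A_nv = 2×(5.125 − 1.5×1.1875)×0.75 = 5.0156 in²; tension across gage: (5.5 − 2×1.1875)×0.75 = 2.3438 in². R_n = min(0.6×70×5.0156, 0.6×50×7.6875) + 1.0×70×2.3438 = min(210.66, 230.63) + 164.07 = 374.73 kips. φR_n = 0.75 × 374.73 = 281.0 kips.
Governing: min(593.8, 460.7, 281.0) = 281.0 kips → block shear.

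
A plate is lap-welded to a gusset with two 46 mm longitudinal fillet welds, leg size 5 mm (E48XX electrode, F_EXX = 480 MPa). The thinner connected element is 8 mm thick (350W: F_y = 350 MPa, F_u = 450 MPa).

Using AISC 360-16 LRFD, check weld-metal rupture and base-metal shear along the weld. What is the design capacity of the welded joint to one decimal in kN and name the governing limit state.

Weld metal: throat = 0.707×5 = 3.535 mm, L = 2×46 = 92 mm. φR_n = 0.75 × 0.6 × 480 × 3.535 × 92 = 70.2 kN.
Base metal shear (8 mm plate): yield φR_n = 1.0×0.6×350×8×92 = 154.6 kN; rupture φR_n = 0.75×0.6×450×8×92 = 149.0 kN; take 149.0 kN (rupture).
Governing: min(70.2, 149.0) = 70.2 kN → weld metal.

70.2 kN (weld metal governs)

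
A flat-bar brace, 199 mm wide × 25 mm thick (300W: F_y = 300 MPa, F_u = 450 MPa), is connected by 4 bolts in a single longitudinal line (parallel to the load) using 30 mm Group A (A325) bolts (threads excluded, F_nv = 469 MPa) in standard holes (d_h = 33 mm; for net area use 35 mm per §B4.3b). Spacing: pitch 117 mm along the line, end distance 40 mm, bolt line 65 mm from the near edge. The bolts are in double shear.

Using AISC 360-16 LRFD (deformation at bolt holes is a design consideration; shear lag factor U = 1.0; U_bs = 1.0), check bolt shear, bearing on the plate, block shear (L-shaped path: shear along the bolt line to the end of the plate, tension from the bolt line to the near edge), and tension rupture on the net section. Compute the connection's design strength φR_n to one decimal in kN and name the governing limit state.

1383.8 kN (net-section rupture governs)

Bolt shear: A_b = π(30)²/4 = 706.86 mm². φR_n = 0.75 × 469 × 706.86 × 4 × 2 = 1989.1 kN.
Bearing (25 mm plate, F_u = 450 MPa): end bolts L_c = 40 − 33/2 = 23.5, R_n = min(1.2×23.5×25×450, 2.4×30×25×450) = 317.25 kN/bolt; interior L_c = 117 − 33 = 84, R_n = 810 kN/bolt. φR_n = 0.75 × (1×317.25 + 3×810) = 2060.4 kN.
Block shear: shear path 1×[40+3×117] = 1×391 mm, A_gv = 9775, A_nv = 1×(391 − 3.5×35)×25 = 6712.5 mm²; tension to near edge: (65 − 0.5×35)×25 = 1187.5 mm². R_n = min(0.6×450×6712.5, 0.6×300×9775) + 1.0×450×1187.5 = min(1812.4, 1759.5) + 534.38 = 2293.9 kN. φR_n = 0.75 × 2293.9 = 1720.4 kN.
Tension rupture (net): A_n = (199 − 1×35)×25 = 4100 mm² (U = 1.0, A_e = A_n). φR_n = 0.75 × 450 × 4100 = 1383.8 kN.
Governing: min(1989.1, 2060.4, 1720.4, 1383.8) = 1383.8 kN → net-section rupture.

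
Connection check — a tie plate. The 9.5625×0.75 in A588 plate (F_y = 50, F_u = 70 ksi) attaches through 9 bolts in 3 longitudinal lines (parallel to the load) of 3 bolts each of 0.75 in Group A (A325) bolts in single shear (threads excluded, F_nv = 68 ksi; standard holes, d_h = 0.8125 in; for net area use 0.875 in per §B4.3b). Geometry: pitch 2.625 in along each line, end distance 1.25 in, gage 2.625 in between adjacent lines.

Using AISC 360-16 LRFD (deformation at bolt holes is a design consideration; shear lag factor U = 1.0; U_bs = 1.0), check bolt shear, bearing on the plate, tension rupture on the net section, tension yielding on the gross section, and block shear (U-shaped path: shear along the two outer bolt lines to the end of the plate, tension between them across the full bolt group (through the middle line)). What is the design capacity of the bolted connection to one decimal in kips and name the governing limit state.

202.8 kips (bolt shear governs)

Bolt shear: A_b = π(0.75)²/4 = 0.44179 in². φR_n = 0.75 × 68 × 0.44179 × 9 × 1 = 202.8 kips.
Bearing (0.75 in plate, F_u = 70 ksi): end bolts L_c = 1.25 − 0.8125/2 = 0.84375, R_n = min(1.2×0.84375×0.75×70, 2.4×0.75×0.75×70) = 53.156 kips/bolt; interior L_c = 2.625 − 0.8125 = 1.8125, R_n = 94.5 kips/bolt. φR_n = 0.75 × (3×53.156 + 6×94.5) = 544.9 kips.
Tension rupture (net): A_n = (9.5625 − 3×0.875)×0.75 = 5.2031 in² (U = 1.0, A_e = A_n). φR_n = 0.75 × 70 × 5.2031 = 273.2 kips.
Tension yield (gross): A_g = 9.5625×0.75 = 7.1719 in². φR_n = 0.90 × 50 × 7.1719 = 322.7 kips.
Block shear: shear path 2×[1.25+2×2.625] = 2×6.5 in, A_gv = 9.75, A_nv = 2×(6.5 − 2.5×0.875)×0.75 = 6.4688 in²; tension across gage: (5.25 − 2×0.875)×0.75 = 2.625 in². R_n = min(0.6×70×6.4688, 0.6×50×9.75) + 1.0×70×2.625 = min(271.69, 292.5) + 183.75 = 455.44 kips. φR_n = 0.75 × 455.44 = 341.6 kips.
Governing: min(202.8, 544.9, 273.2, 322.7, 341.6) = 202.8 kips → bolt shear.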